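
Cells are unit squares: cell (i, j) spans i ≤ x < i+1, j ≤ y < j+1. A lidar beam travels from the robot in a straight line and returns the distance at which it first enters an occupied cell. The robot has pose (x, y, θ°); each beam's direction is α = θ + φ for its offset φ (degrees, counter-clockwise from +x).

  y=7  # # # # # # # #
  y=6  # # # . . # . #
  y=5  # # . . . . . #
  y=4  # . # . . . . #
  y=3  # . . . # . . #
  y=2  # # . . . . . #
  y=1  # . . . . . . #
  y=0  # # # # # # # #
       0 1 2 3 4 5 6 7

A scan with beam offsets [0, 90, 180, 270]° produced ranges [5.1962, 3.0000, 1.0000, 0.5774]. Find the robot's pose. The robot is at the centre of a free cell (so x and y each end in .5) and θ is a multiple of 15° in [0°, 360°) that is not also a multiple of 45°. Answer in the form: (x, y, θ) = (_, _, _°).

Candidates: 29 free-cell centres × 16 headings = 464 poses. Raycast each; keep the one whose scan matches to 4 dp.
  (4.5, 1.5, 300°): beam 1 = 0.5774 ≠ 5.1962 ✗
  (5.5, 2.5, 300°): beam 1 = 1.7321 ≠ 5.1962 ✗
  (1.5, 1.5, 240°): beam 1 = 0.5774 ≠ 5.1962 ✗
  (2.5, 1.5, 300°): beam 1 = 0.5774 ≠ 5.1962 ✗
  …
  (6.5, 2.5, 120°): r_1=5.1962, r_2=3.0000, r_3=1.0000, r_4=0.5774 — all match ✓
Unique over the lattice → pose = (6.5, 2.5, 120°).

(x, y, θ) = (6.5, 2.5, 120°)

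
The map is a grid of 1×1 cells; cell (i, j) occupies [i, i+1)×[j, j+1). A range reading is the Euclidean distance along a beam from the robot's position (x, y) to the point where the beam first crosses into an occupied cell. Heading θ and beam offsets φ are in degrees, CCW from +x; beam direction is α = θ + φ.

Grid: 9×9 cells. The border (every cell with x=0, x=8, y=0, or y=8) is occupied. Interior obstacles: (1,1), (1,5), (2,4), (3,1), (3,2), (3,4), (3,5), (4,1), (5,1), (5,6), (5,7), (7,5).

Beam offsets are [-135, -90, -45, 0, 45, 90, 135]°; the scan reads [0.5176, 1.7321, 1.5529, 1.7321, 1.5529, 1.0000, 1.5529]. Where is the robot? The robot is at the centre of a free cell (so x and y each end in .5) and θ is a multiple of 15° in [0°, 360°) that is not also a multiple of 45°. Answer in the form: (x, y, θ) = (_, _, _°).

(x, y, θ) = (2.5, 2.5, 150°)

Candidates: 37 free-cell centres × 16 headings = 592 poses. Raycast each; keep the one whose scan matches to 4 dp.
  (2.5, 1.5, 120°): beam 2 = 0.5774 ≠ 1.7321 ✗
  (6.5, 6.5, 195°): beam 1 = 1.7321 ≠ 0.5176 ✗
  (6.5, 6.5, 150°): beam 1 = 1.5529 ≠ 0.5176 ✗
  (2.5, 3.5, 75°): beam 1 = 1.0000 ≠ 0.5176 ✗
  …
  (2.5, 2.5, 150°): r_1=0.5176, r_2=1.7321, r_3=1.5529, r_4=1.7321, r_5=1.5529, r_6=1.0000, r_7=1.5529 — all match ✓
Unique over the lattice → pose = (2.5, 2.5, 150°).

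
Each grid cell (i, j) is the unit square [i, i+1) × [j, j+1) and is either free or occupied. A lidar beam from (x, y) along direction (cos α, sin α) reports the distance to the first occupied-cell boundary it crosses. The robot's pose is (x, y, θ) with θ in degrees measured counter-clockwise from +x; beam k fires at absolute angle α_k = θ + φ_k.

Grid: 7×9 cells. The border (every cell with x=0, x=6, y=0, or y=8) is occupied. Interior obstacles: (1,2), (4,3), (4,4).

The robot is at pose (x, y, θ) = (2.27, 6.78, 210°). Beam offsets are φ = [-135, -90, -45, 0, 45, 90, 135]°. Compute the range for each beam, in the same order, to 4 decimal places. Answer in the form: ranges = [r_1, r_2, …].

ranges = [1.2630, 1.4087, 1.3148, 1.4665, 3.9133, 3.4600, 3.8616]

beam 1: φ=-135°, α=75°
  direction (0.2588, 0.9659); cell (2,6); t to first gridline: x 2.8205, y 0.2278 (then +3.8637 / +1.0353)
    (2,7) via y @ 0.2278
    (2,8) via y @ 1.2630  # hit
  → r_1 = 1.2630
beam 2: φ=-90°, α=120°
  direction (-0.5000, 0.8660); cell (2,6); t to first gridline: x 0.5400, y 0.2540 (then +2.0000 / +1.1547)
    (2,7) via y @ 0.2540
    (1,7) via x @ 0.5400
    (1,8) via y @ 1.4087  # hit
  → r_2 = 1.4087
beam 3: φ=-45°, α=165°
  direction (-0.9659, 0.2588); cell (2,6); t to first gridline: x 0.2795, y 0.8500 (then +1.0353 / +3.8637)
    (1,6) via x @ 0.2795
    (1,7) via y @ 0.8500
    (0,7) via x @ 1.3148  # hit
  → r_3 = 1.3148
beam 4: φ=0°, α=210°
  direction (-0.8660, -0.5000); cell (2,6); t to first gridline: x 0.3118, y 1.5600 (then +1.1547 / +2.0000)
    (1,6) via x @ 0.3118
    (0,6) via x @ 1.4665  # hit
  → r_4 = 1.4665
beam 5: φ=45°, α=255°
  direction (-0.2588, -0.9659); cell (2,6); t to first gridline: x 1.0432, y 0.8075 (then +3.8637 / +1.0353)
    (2,5) via y @ 0.8075
    (1,5) via x @ 1.0432
    (1,4) via y @ 1.8428
    (1,3) via y @ 2.8781
    (1,2) via y @ 3.9133  # hit
  → r_5 = 3.9133
beam 6: φ=90°, α=300°
  direction (0.5000, -0.8660); cell (2,6); t to first gridline: x 1.4600, y 0.9007 (then +2.0000 / +1.1547)
    (2,5) via y @ 0.9007
    (3,5) via x @ 1.4600
    (3,4) via y @ 2.0554
    (3,3) via y @ 3.2101
    (4,3) via x @ 3.4600  # hit
  → r_6 = 3.4600
beam 7: φ=135°, α=345°
  direction (0.9659, -0.2588); cell (2,6); t to first gridline: x 0.7558, y 3.0137 (then +1.0353 / +3.8637)
    (3,6) via x @ 0.7558
    (4,6) via x @ 1.7910
    (5,6) via x @ 2.8263
    (5,5) via y @ 3.0137
    (6,5) via x @ 3.8616  # hit
  → r_7 = 3.8616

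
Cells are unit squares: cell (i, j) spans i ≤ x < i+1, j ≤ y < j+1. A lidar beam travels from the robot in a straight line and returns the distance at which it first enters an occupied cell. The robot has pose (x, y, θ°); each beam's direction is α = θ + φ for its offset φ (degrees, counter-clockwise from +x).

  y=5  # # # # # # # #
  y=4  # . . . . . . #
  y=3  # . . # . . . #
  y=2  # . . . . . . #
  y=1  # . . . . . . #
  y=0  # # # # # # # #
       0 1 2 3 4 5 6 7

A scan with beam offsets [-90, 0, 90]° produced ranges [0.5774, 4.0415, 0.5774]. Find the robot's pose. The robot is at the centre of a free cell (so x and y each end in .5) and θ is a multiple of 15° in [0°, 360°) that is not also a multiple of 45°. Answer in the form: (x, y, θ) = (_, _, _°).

The pose lattice has 23·16 = 368 candidates. Test each by forward raycasting.
  (2.5, 1.5, 240°): beam 1 = 1.7321 ≠ 0.5774 ✗
  (1.5, 2.5, 75°): beam 1 = 5.6940 ≠ 0.5774 ✗
  (3.5, 4.5, 210°): beam 2 = 2.8868 ≠ 4.0415 ✗
  …
  (3.5, 4.5, 330°): r_1=0.5774, r_2=4.0415, r_3=0.5774 — all match ✓
Unique over the lattice → pose = (3.5, 4.5, 330°).

(x, y, θ) = (3.5, 4.5, 330°)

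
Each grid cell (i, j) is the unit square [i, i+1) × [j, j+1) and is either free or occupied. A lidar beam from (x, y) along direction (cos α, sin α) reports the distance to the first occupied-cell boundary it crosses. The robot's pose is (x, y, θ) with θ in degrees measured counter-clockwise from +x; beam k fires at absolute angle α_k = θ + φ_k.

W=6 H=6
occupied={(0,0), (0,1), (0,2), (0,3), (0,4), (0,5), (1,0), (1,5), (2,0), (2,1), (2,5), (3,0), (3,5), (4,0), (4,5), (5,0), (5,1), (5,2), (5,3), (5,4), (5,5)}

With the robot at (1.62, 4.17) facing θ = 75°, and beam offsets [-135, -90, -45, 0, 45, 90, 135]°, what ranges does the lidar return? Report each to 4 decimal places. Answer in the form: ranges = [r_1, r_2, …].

beam 1: φ=-135°, α=300°
  d=(0.5000,-0.8660)  start (1,4)  tX=0.7600 tY=0.1963  stride 1/|dx|=2.0000 1/|dy|=1.1547
    cross y-line → (1,3), t=0.1963
    cross x-line → (2,3), t=0.7600
    cross y-line → (2,2), t=1.3510
    cross y-line → (2,1), t=2.5057 (wall)
  → r_1 = 2.5057
beam 2: φ=-90°, α=345°
  d=(0.9659,-0.2588)  start (1,4)  tX=0.3934 tY=0.6568  stride 1/|dx|=1.0353 1/|dy|=3.8637
    cross x-line → (2,4), t=0.3934
    cross y-line → (2,3), t=0.6568
    cross x-line → (3,3), t=1.4287
    cross x-line → (4,3), t=2.4640
    cross x-line → (5,3), t=3.4992 (wall)
  → r_2 = 3.4992
beam 3: φ=-45°, α=30°
  d=(0.8660,0.5000)  start (1,4)  tX=0.4388 tY=1.6600  stride 1/|dx|=1.1547 1/|dy|=2.0000
    cross x-line → (2,4), t=0.4388
    cross x-line → (3,4), t=1.5935
    cross y-line → (3,5), t=1.6600 (wall)
  → r_3 = 1.6600
beam 4: φ=0°, α=75°
  d=(0.2588,0.9659)  start (1,4)  tX=1.4682 tY=0.8593  stride 1/|dx|=3.8637 1/|dy|=1.0353
    cross y-line → (1,5), t=0.8593 (wall)
  → r_4 = 0.8593
beam 5: φ=45°, α=120°
  d=(-0.5000,0.8660)  start (1,4)  tX=1.2400 tY=0.9584  stride 1/|dx|=2.0000 1/|dy|=1.1547
    cross y-line → (1,5), t=0.9584 (wall)
  → r_5 = 0.9584
beam 6: φ=90°, α=165°
  d=(-0.9659,0.2588)  start (1,4)  tX=0.6419 tY=3.2069  stride 1/|dx|=1.0353 1/|dy|=3.8637
    cross x-line → (0,4), t=0.6419 (wall)
  → r_6 = 0.6419
beam 7: φ=135°, α=210°
  d=(-0.8660,-0.5000)  start (1,4)  tX=0.7159 tY=0.3400  stride 1/|dx|=1.1547 1/|dy|=2.0000
    cross y-line → (1,3), t=0.3400
    cross x-line → (0,3), t=0.7159 (wall)
  → r_7 = 0.7159

ranges = [2.5057, 3.4992, 1.6600, 0.8593, 0.9584, 0.6419, 0.7159]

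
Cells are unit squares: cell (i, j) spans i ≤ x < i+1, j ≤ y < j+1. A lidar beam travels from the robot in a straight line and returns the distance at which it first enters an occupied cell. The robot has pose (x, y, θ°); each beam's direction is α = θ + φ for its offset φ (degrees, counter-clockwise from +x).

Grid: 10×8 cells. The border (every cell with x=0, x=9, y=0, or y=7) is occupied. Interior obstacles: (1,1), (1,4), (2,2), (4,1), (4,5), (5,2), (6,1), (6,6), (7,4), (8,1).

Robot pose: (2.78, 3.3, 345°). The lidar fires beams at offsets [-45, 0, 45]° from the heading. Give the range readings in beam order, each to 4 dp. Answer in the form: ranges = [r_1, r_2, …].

ranges = [0.3464, 2.2983, 7.1822]

beam 1: φ=-45°, α=300°
  d=(0.5000,-0.8660)  start (2,3)  tX=0.4400 tY=0.3464  stride 1/|dx|=2.0000 1/|dy|=1.1547
    cross y-line → (2,2), t=0.3464 (wall)
  → r_1 = 0.3464
beam 2: φ=0°, α=345°
  d=(0.9659,-0.2588)  start (2,3)  tX=0.2278 tY=1.1591  stride 1/|dx|=1.0353 1/|dy|=3.8637
    cross x-line → (3,3), t=0.2278
    cross y-line → (3,2), t=1.1591
    cross x-line → (4,2), t=1.2630
    cross x-line → (5,2), t=2.2983 (wall)
  → r_2 = 2.2983
beam 3: φ=45°, α=30°
  d=(0.8660,0.5000)  start (2,3)  tX=0.2540 tY=1.4000  stride 1/|dx|=1.1547 1/|dy|=2.0000
    cross x-line → (3,3), t=0.2540
    cross y-line → (3,4), t=1.4000
    cross x-line → (4,4), t=1.4087
    cross x-line → (5,4), t=2.5634
    cross y-line → (5,5), t=3.4000
    cross x-line → (6,5), t=3.7181
    cross x-line → (7,5), t=4.8728
    cross y-line → (7,6), t=5.4000
    cross x-line → (8,6), t=6.0275
    cross x-line → (9,6), t=7.1822 (wall)
  → r_3 = 7.1822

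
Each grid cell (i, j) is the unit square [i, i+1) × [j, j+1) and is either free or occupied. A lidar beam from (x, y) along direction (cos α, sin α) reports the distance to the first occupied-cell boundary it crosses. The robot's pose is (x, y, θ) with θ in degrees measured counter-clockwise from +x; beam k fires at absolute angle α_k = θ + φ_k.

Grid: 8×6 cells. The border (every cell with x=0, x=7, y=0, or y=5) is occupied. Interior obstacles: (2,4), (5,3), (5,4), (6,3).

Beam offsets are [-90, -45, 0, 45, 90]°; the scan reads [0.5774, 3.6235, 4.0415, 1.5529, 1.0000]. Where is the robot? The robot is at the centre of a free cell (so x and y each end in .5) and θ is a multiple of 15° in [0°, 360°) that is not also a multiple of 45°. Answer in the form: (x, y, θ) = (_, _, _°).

Candidates: 20 free-cell centres × 16 headings = 320 poses. Raycast each; keep the one whose scan matches to 4 dp.
  (1.5, 1.5, 345°): beam 1 = 0.5176 ≠ 0.5774 ✗
  (3.5, 4.5, 60°): beam 1 = 1.7321 ≠ 0.5774 ✗
  (5.5, 1.5, 210°): beam 1 = 4.0415 ≠ 0.5774 ✗
  (3.5, 2.5, 195°): beam 1 = 1.9319 ≠ 0.5774 ✗
  …
  (3.5, 4.5, 300°): r_1=0.5774, r_2=3.6235, r_3=4.0415, r_4=1.5529, r_5=1.0000 — all match ✓
Only this pose fits every beam.

(x, y, θ) = (3.5, 4.5, 300°)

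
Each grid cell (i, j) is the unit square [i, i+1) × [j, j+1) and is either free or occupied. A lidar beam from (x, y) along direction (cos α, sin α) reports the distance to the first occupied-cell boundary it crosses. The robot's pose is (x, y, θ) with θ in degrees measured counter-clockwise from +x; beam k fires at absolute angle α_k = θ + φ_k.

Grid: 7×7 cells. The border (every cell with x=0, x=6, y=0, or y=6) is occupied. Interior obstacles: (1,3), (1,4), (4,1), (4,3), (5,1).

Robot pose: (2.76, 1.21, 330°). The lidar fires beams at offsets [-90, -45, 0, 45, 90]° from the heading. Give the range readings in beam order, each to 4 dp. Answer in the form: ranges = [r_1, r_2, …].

ranges = [0.2425, 0.2174, 0.4200, 1.2837, 2.4800]

beam 1: φ=-90°, α=240°
  d=(-0.5000,-0.8660)  start (2,1)  tX=1.5200 tY=0.2425  stride 1/|dx|=2.0000 1/|dy|=1.1547
    cross y-line → (2,0), t=0.2425 (wall)
  → r_1 = 0.2425
beam 2: φ=-45°, α=285°
  d=(0.2588,-0.9659)  start (2,1)  tX=0.9273 tY=0.2174  stride 1/|dx|=3.8637 1/|dy|=1.0353
    cross y-line → (2,0), t=0.2174 (wall)
  → r_2 = 0.2174
beam 3: φ=0°, α=330°
  d=(0.8660,-0.5000)  start (2,1)  tX=0.2771 tY=0.4200  stride 1/|dx|=1.1547 1/|dy|=2.0000
    cross x-line → (3,1), t=0.2771
    cross y-line → (3,0), t=0.4200 (wall)
  → r_3 = 0.4200
beam 4: φ=45°, α=15°
  d=(0.9659,0.2588)  start (2,1)  tX=0.2485 tY=3.0523  stride 1/|dx|=1.0353 1/|dy|=3.8637
    cross x-line → (3,1), t=0.2485
    cross x-line → (4,1), t=1.2837 (wall)
  → r_4 = 1.2837
beam 5: φ=90°, α=60°
  d=(0.5000,0.8660)  start (2,1)  tX=0.4800 tY=0.9122  stride 1/|dx|=2.0000 1/|dy|=1.1547
    cross x-line → (3,1), t=0.4800
    cross y-line → (3,2), t=0.9122
    cross y-line → (3,3), t=2.0669
    cross x-line → (4,3), t=2.4800 (wall)
  → r_5 = 2.4800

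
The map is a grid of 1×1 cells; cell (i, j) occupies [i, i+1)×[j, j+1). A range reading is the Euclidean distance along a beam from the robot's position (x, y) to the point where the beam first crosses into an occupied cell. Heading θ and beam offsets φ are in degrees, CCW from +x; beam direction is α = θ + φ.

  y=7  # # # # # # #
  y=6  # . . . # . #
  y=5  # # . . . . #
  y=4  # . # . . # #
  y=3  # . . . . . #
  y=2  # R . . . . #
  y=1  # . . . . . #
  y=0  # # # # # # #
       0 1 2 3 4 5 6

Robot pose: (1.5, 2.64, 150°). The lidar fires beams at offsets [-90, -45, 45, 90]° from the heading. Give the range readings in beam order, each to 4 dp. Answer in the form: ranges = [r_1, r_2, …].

beam 1: φ=-90°, α=60°
  cosα=0.5000 sinα=0.8660 | (1,2) | tMaxX 1.0000 tMaxY 0.4157 | tΔX 2.0000 tΔY 1.1547
    t=0.4157 [y] (1,3)
    t=1.0000 [x] (2,3)
    t=1.5704 [y] (2,4) — stop
  → r_1 = 1.5704
beam 2: φ=-45°, α=105°
  cosα=-0.2588 sinα=0.9659 | (1,2) | tMaxX 1.9319 tMaxY 0.3727 | tΔX 3.8637 tΔY 1.0353
    t=0.3727 [y] (1,3)
    t=1.4080 [y] (1,4)
    t=1.9319 [x] (0,4) — stop
  → r_2 = 1.9319
beam 3: φ=45°, α=195°
  cosα=-0.9659 sinα=-0.2588 | (1,2) | tMaxX 0.5176 tMaxY 2.4728 | tΔX 1.0353 tΔY 3.8637
    t=0.5176 [x] (0,2) — stop
  → r_3 = 0.5176
beam 4: φ=90°, α=240°
  cosα=-0.5000 sinα=-0.8660 | (1,2) | tMaxX 1.0000 tMaxY 0.7390 | tΔX 2.0000 tΔY 1.1547
    t=0.7390 [y] (1,1)
    t=1.0000 [x] (0,1) — stop
  → r_4 = 1.0000

ranges = [1.5704, 1.9319, 0.5176, 1.0000]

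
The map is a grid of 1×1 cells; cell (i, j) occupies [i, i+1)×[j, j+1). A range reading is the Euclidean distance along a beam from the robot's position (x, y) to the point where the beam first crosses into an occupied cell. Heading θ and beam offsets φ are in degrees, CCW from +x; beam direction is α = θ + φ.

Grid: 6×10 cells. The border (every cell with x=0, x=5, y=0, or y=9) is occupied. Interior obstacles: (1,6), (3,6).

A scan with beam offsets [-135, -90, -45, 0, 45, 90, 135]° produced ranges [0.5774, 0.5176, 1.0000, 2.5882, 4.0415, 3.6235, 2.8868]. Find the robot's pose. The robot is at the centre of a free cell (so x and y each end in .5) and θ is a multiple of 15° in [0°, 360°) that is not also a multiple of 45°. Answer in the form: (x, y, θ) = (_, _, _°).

Enumerate (i+0.5, j+0.5, θ) over the 30 free cells and 16 admissible headings. For each, cast all 7 beams and compare to the given ranges.
  (2.5, 1.5, 210°): beam 1 = 4.6587 ≠ 0.5774 ✗
  (2.5, 8.5, 240°): beam 1 = 0.5176 ≠ 0.5774 ✗
  (2.5, 4.5, 30°): beam 1 = 3.6235 ≠ 0.5774 ✗
  (3.5, 3.5, 150°): beam 1 = 1.5529 ≠ 0.5774 ✗
  …
  (4.5, 3.5, 105°): r_1=0.5774, r_2=0.5176, r_3=1.0000, r_4=2.5882, r_5=4.0415, r_6=3.6235, r_7=2.8868 — all match ✓
No second candidate reproduces the full scan.

(x, y, θ) = (4.5, 3.5, 105°)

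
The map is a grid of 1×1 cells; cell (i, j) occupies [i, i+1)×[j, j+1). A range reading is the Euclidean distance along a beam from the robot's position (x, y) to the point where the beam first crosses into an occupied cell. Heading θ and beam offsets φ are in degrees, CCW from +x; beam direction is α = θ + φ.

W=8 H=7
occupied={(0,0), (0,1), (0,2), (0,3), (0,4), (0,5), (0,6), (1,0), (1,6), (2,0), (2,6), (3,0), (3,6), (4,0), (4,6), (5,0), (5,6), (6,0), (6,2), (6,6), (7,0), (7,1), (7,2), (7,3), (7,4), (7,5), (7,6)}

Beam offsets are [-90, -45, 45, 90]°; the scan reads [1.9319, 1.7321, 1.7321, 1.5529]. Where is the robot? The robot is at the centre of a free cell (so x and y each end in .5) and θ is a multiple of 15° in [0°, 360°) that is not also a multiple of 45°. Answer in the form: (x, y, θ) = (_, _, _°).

Enumerate (i+0.5, j+0.5, θ) over the 29 free cells and 16 admissible headings. For each, cast all 4 beams and compare to the given ranges.
  (2.5, 3.5, 285°): beam 1 = 1.5529 ≠ 1.9319 ✗
  (6.5, 1.5, 195°): beam 1 = 0.5176 ≠ 1.9319 ✗
  (6.5, 1.5, 285°): beam 2 = 0.5774 ≠ 1.7321 ✗
  …
  (5.5, 4.5, 15°): r_1=1.9319, r_2=1.7321, r_3=1.7321, r_4=1.5529 — all match ✓
Only this pose fits every beam.

(x, y, θ) = (5.5, 4.5, 15°)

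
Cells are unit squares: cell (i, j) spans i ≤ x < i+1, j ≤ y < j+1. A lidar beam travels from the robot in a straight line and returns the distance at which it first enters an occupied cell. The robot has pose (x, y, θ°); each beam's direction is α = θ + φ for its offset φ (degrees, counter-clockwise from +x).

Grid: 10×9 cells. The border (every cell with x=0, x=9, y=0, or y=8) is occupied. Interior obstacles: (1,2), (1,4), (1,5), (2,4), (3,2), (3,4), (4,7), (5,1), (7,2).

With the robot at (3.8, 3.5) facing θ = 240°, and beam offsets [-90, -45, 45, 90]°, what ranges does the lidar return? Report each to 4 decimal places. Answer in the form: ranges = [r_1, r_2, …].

beam 1: φ=-90°, α=150°
  d=(-0.8660,0.5000)  start (3,3)  tX=0.9238 tY=1.0000  stride 1/|dx|=1.1547 1/|dy|=2.0000
    cross x-line → (2,3), t=0.9238
    cross y-line → (2,4), t=1.0000 (wall)
  → r_1 = 1.0000
beam 2: φ=-45°, α=195°
  d=(-0.9659,-0.2588)  start (3,3)  tX=0.8282 tY=1.9319  stride 1/|dx|=1.0353 1/|dy|=3.8637
    cross x-line → (2,3), t=0.8282
    cross x-line → (1,3), t=1.8635
    cross y-line → (1,2), t=1.9319 (wall)
  → r_2 = 1.9319
beam 3: φ=45°, α=285°
  d=(0.2588,-0.9659)  start (3,3)  tX=0.7727 tY=0.5176  stride 1/|dx|=3.8637 1/|dy|=1.0353
    cross y-line → (3,2), t=0.5176 (wall)
  → r_3 = 0.5176
beam 4: φ=90°, α=330°
  d=(0.8660,-0.5000)  start (3,3)  tX=0.2309 tY=1.0000  stride 1/|dx|=1.1547 1/|dy|=2.0000
    cross x-line → (4,3), t=0.2309
    cross y-line → (4,2), t=1.0000
    cross x-line → (5,2), t=1.3856
    cross x-line → (6,2), t=2.5403
    cross y-line → (6,1), t=3.0000
    cross x-line → (7,1), t=3.6950
    cross x-line → (8,1), t=4.8497
    cross y-line → (8,0), t=5.0000 (wall)
  → r_4 = 5.0000

ranges = [1.0000, 1.9319, 0.5176, 5.0000]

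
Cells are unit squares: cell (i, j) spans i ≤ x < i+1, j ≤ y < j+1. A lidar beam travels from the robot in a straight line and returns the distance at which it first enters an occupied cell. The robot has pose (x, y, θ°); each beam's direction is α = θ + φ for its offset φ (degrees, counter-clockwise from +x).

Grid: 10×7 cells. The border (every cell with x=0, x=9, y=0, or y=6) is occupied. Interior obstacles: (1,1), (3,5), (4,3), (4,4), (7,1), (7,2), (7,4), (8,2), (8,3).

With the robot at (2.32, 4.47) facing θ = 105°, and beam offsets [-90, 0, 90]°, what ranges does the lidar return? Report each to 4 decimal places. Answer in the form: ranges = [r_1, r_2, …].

beam 1: φ=-90°, α=15°
  direction (0.9659, 0.2588); cell (2,4); t to first gridline: x 0.7040, y 2.0478 (then +1.0353 / +3.8637)
    (3,4) via x @ 0.7040
    (4,4) via x @ 1.7393  # hit
  → r_1 = 1.7393
beam 2: φ=0°, α=105°
  direction (-0.2588, 0.9659); cell (2,4); t to first gridline: x 1.2364, y 0.5487 (then +3.8637 / +1.0353)
    (2,5) via y @ 0.5487
    (1,5) via x @ 1.2364
    (1,6) via y @ 1.5840  # hit
  → r_2 = 1.5840
beam 3: φ=90°, α=195°
  direction (-0.9659, -0.2588); cell (2,4); t to first gridline: x 0.3313, y 1.8159 (then +1.0353 / +3.8637)
    (1,4) via x @ 0.3313
    (0,4) via x @ 1.3666  # hit
  → r_3 = 1.3666

ranges = [1.7393, 1.5840, 1.3666]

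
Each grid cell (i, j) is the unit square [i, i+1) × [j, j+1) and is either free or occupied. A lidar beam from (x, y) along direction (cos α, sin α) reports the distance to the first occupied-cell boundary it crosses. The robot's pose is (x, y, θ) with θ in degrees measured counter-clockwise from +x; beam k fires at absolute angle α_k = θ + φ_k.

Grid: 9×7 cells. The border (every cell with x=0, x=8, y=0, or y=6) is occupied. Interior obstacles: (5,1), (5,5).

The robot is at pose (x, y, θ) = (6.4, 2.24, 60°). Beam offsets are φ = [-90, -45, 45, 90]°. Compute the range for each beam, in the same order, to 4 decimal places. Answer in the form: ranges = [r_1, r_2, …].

beam 1: φ=-90°, α=330°
  cosα=0.8660 sinα=-0.5000 | (6,2) | tMaxX 0.6928 tMaxY 0.4800 | tΔX 1.1547 tΔY 2.0000
    t=0.4800 [y] (6,1)
    t=0.6928 [x] (7,1)
    t=1.8475 [x] (8,1) — stop
  → r_1 = 1.8475
beam 2: φ=-45°, α=15°
  cosα=0.9659 sinα=0.2588 | (6,2) | tMaxX 0.6212 tMaxY 2.9364 | tΔX 1.0353 tΔY 3.8637
    t=0.6212 [x] (7,2)
    t=1.6564 [x] (8,2) — stop
  → r_2 = 1.6564
beam 3: φ=45°, α=105°
  cosα=-0.2588 sinα=0.9659 | (6,2) | tMaxX 1.5455 tMaxY 0.7868 | tΔX 3.8637 tΔY 1.0353
    t=0.7868 [y] (6,3)
    t=1.5455 [x] (5,3)
    t=1.8221 [y] (5,4)
    t=2.8574 [y] (5,5) — stop
  → r_3 = 2.8574
beam 4: φ=90°, α=150°
  cosα=-0.8660 sinα=0.5000 | (6,2) | tMaxX 0.4619 tMaxY 1.5200 | tΔX 1.1547 tΔY 2.0000
    t=0.4619 [x] (5,2)
    t=1.5200 [y] (5,3)
    t=1.6166 [x] (4,3)
    t=2.7713 [x] (3,3)
    t=3.5200 [y] (3,4)
    t=3.9260 [x] (2,4)
    t=5.0807 [x] (1,4)
    t=5.5200 [y] (1,5)
    t=6.2354 [x] (0,5) — stop
  → r_4 = 6.2354

ranges = [1.8475, 1.6564, 2.8574, 6.2354]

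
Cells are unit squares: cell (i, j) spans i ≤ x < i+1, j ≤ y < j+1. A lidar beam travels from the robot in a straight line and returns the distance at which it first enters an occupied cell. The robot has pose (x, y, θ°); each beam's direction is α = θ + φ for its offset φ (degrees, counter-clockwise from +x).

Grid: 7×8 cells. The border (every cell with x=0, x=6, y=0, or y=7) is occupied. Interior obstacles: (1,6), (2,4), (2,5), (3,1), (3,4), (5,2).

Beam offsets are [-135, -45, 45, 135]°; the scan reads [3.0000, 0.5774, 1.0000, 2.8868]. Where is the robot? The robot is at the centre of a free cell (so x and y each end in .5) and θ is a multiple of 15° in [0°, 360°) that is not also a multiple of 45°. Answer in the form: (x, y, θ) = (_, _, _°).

(x, y, θ) = (5.5, 4.5, 15°)

The pose lattice has 24·16 = 384 candidates. Test each by forward raycasting.
  (3.5, 2.5, 300°): beam 1 = 2.5882 ≠ 3.0000 ✗
  (1.5, 5.5, 330°): beam 1 = 0.5176 ≠ 3.0000 ✗
  (3.5, 3.5, 210°): beam 1 = 0.5176 ≠ 3.0000 ✗
  …
  (5.5, 4.5, 15°): r_1=3.0000, r_2=0.5774, r_3=1.0000, r_4=2.8868 — all match ✓
No second candidate reproduces the full scan.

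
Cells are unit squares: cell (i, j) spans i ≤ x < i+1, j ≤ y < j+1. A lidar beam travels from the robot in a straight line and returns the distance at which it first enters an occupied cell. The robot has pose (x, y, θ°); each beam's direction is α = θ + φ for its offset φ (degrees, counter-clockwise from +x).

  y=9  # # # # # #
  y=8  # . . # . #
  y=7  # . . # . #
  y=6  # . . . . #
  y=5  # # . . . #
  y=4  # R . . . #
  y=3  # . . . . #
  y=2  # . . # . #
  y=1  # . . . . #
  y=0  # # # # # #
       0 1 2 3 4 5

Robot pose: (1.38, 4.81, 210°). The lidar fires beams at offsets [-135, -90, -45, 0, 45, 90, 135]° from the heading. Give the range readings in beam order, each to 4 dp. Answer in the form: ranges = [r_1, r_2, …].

ranges = [0.1967, 0.2194, 0.3934, 0.4388, 1.4682, 3.2400, 3.7477]

beam 1: φ=-135°, α=75°
  direction (0.2588, 0.9659); cell (1,4); t to first gridline: x 2.3955, y 0.1967 (then +3.8637 / +1.0353)
    (1,5) via y @ 0.1967  # hit
  → r_1 = 0.1967
beam 2: φ=-90°, α=120°
  direction (-0.5000, 0.8660); cell (1,4); t to first gridline: x 0.7600, y 0.2194 (then +2.0000 / +1.1547)
    (1,5) via y @ 0.2194  # hit
  → r_2 = 0.2194
beam 3: φ=-45°, α=165°
  direction (-0.9659, 0.2588); cell (1,4); t to first gridline: x 0.3934, y 0.7341 (then +1.0353 / +3.8637)
    (0,4) via x @ 0.3934  # hit
  → r_3 = 0.3934
beam 4: φ=0°, α=210°
  direction (-0.8660, -0.5000); cell (1,4); t to first gridline: x 0.4388, y 1.6200 (then +1.1547 / +2.0000)
    (0,4) via x @ 0.4388  # hit
  → r_4 = 0.4388
beam 5: φ=45°, α=255°
  direction (-0.2588, -0.9659); cell (1,4); t to first gridline: x 1.4682, y 0.8386 (then +3.8637 / +1.0353)
    (1,3) via y @ 0.8386
    (0,3) via x @ 1.4682  # hit
  → r_5 = 1.4682
beam 6: φ=90°, α=300°
  direction (0.5000, -0.8660); cell (1,4); t to first gridline: x 1.2400, y 0.9353 (then +2.0000 / +1.1547)
    (1,3) via y @ 0.9353
    (2,3) via x @ 1.2400
    (2,2) via y @ 2.0900
    (3,2) via x @ 3.2400  # hit
  → r_6 = 3.2400
beam 7: φ=135°, α=345°
  direction (0.9659, -0.2588); cell (1,4); t to first gridline: x 0.6419, y 3.1296 (then +1.0353 / +3.8637)
    (2,4) via x @ 0.6419
    (3,4) via x @ 1.6771
    (4,4) via x @ 2.7124
    (4,3) via y @ 3.1296
    (5,3) via x @ 3.7477  # hit
  → r_7 = 3.7477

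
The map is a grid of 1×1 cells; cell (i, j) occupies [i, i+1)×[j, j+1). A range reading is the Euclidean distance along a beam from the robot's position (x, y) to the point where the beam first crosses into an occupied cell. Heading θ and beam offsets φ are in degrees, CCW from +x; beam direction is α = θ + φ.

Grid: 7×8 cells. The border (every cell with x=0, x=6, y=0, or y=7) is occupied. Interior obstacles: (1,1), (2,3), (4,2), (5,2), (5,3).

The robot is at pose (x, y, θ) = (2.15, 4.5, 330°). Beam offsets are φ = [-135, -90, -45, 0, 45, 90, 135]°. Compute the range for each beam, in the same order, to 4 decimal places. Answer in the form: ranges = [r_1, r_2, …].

ranges = [1.1906, 2.3000, 0.5176, 3.0000, 3.9858, 2.8868, 2.5882]

beam 1: φ=-135°, α=195°
  dir = (cos 195°, sin 195°) = (-0.9659, -0.2588); from cell (2,4)
  next x-line at t=0.1553, next y-line at t=1.9319; Δt_x=1.0353, Δt_y=3.8637
    x: enter (1,4) at t=0.1553
    x: enter (0,4) at t=1.1906 ← occupied
  → r_1 = 1.1906
beam 2: φ=-90°, α=240°
  dir = (cos 240°, sin 240°) = (-0.5000, -0.8660); from cell (2,4)
  next x-line at t=0.3000, next y-line at t=0.5774; Δt_x=2.0000, Δt_y=1.1547
    x: enter (1,4) at t=0.3000
    y: enter (1,3) at t=0.5774
    y: enter (1,2) at t=1.7321
    x: enter (0,2) at t=2.3000 ← occupied
  → r_2 = 2.3000
beam 3: φ=-45°, α=285°
  dir = (cos 285°, sin 285°) = (0.2588, -0.9659); from cell (2,4)
  next x-line at t=3.2841, next y-line at t=0.5176; Δt_x=3.8637, Δt_y=1.0353
    y: enter (2,3) at t=0.5176 ← occupied
  → r_3 = 0.5176
beam 4: φ=0°, α=330°
  dir = (cos 330°, sin 330°) = (0.8660, -0.5000); from cell (2,4)
  next x-line at t=0.9815, next y-line at t=1.0000; Δt_x=1.1547, Δt_y=2.0000
    x: enter (3,4) at t=0.9815
    y: enter (3,3) at t=1.0000
    x: enter (4,3) at t=2.1362
    y: enter (4,2) at t=3.0000 ← occupied
  → r_4 = 3.0000
beam 5: φ=45°, α=15°
  dir = (cos 15°, sin 15°) = (0.9659, 0.2588); from cell (2,4)
  next x-line at t=0.8800, next y-line at t=1.9319; Δt_x=1.0353, Δt_y=3.8637
    x: enter (3,4) at t=0.8800
    x: enter (4,4) at t=1.9153
    y: enter (4,5) at t=1.9319
    x: enter (5,5) at t=2.9505
    x: enter (6,5) at t=3.9858 ← occupied
  → r_5 = 3.9858
beam 6: φ=90°, α=60°
  dir = (cos 60°, sin 60°) = (0.5000, 0.8660); from cell (2,4)
  next x-line at t=1.7000, next y-line at t=0.5774; Δt_x=2.0000, Δt_y=1.1547
    y: enter (2,5) at t=0.5774
    x: enter (3,5) at t=1.7000
    y: enter (3,6) at t=1.7321
    y: enter (3,7) at t=2.8868 ← occupied
  → r_6 = 2.8868
beam 7: φ=135°, α=105°
  dir = (cos 105°, sin 105°) = (-0.2588, 0.9659); from cell (2,4)
  next x-line at t=0.5796, next y-line at t=0.5176; Δt_x=3.8637, Δt_y=1.0353
    y: enter (2,5) at t=0.5176
    x: enter (1,5) at t=0.5796
    y: enter (1,6) at t=1.5529
    y: enter (1,7) at t=2.5882 ← occupied
  → r_7 = 2.5882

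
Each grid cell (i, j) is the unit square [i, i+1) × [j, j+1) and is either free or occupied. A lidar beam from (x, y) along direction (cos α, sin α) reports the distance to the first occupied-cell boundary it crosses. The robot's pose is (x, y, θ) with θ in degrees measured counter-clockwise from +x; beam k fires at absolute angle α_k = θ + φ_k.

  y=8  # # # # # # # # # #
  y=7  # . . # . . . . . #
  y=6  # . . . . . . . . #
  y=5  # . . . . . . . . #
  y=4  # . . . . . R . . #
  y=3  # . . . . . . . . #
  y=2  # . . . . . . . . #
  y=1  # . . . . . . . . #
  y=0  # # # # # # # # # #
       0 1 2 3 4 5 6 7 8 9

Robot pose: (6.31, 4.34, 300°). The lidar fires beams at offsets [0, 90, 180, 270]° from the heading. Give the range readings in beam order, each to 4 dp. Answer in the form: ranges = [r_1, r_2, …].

ranges = [3.8567, 3.1061, 4.2262, 6.1315]

beam 1: φ=0°, α=300°
  d=(0.5000,-0.8660)  start (6,4)  tX=1.3800 tY=0.3926  stride 1/|dx|=2.0000 1/|dy|=1.1547
    cross y-line → (6,3), t=0.3926
    cross x-line → (7,3), t=1.3800
    cross y-line → (7,2), t=1.5473
    cross y-line → (7,1), t=2.7020
    cross x-line → (8,1), t=3.3800
    cross y-line → (8,0), t=3.8567 (wall)
  → r_1 = 3.8567
beam 2: φ=90°, α=30°
  d=(0.8660,0.5000)  start (6,4)  tX=0.7967 tY=1.3200  stride 1/|dx|=1.1547 1/|dy|=2.0000
    cross x-line → (7,4), t=0.7967
    cross y-line → (7,5), t=1.3200
    cross x-line → (8,5), t=1.9514
    cross x-line → (9,5), t=3.1061 (wall)
  → r_2 = 3.1061
beam 3: φ=180°, α=120°
  d=(-0.5000,0.8660)  start (6,4)  tX=0.6200 tY=0.7621  stride 1/|dx|=2.0000 1/|dy|=1.1547
    cross x-line → (5,4), t=0.6200
    cross y-line → (5,5), t=0.7621
    cross y-line → (5,6), t=1.9168
    cross x-line → (4,6), t=2.6200
    cross y-line → (4,7), t=3.0715
    cross y-line → (4,8), t=4.2262 (wall)
  → r_3 = 4.2262
beam 4: φ=270°, α=210°
  d=(-0.8660,-0.5000)  start (6,4)  tX=0.3580 tY=0.6800  stride 1/|dx|=1.1547 1/|dy|=2.0000
    cross x-line → (5,4), t=0.3580
    cross y-line → (5,3), t=0.6800
    cross x-line → (4,3), t=1.5127
    cross x-line → (3,3), t=2.6674
    cross y-line → (3,2), t=2.6800
    cross x-line → (2,2), t=3.8221
    cross y-line → (2,1), t=4.6800
    cross x-line → (1,1), t=4.9768
    cross x-line → (0,1), t=6.1315 (wall)
  → r_4 = 6.1315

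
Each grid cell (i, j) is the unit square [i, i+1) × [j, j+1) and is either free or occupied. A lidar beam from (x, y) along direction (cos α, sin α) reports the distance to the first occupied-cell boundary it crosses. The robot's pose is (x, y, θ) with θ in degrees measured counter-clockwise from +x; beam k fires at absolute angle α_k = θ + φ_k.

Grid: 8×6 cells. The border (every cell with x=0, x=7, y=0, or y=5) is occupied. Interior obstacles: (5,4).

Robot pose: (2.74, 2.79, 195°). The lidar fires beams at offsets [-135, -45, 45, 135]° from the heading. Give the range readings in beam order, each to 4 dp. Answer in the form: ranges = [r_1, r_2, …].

ranges = [2.5519, 2.0092, 2.0669, 3.5800]

beam 1: φ=-135°, α=60°
  cosα=0.5000 sinα=0.8660 | (2,2) | tMaxX 0.5200 tMaxY 0.2425 | tΔX 2.0000 tΔY 1.1547
    t=0.2425 [y] (2,3)
    t=0.5200 [x] (3,3)
    t=1.3972 [y] (3,4)
    t=2.5200 [x] (4,4)
    t=2.5519 [y] (4,5) — stop
  → r_1 = 2.5519
beam 2: φ=-45°, α=150°
  cosα=-0.8660 sinα=0.5000 | (2,2) | tMaxX 0.8545 tMaxY 0.4200 | tΔX 1.1547 tΔY 2.0000
    t=0.4200 [y] (2,3)
    t=0.8545 [x] (1,3)
    t=2.0092 [x] (0,3) — stop
  → r_2 = 2.0092
beam 3: φ=45°, α=240°
  cosα=-0.5000 sinα=-0.8660 | (2,2) | tMaxX 1.4800 tMaxY 0.9122 | tΔX 2.0000 tΔY 1.1547
    t=0.9122 [y] (2,1)
    t=1.4800 [x] (1,1)
    t=2.0669 [y] (1,0) — stop
  → r_3 = 2.0669
beam 4: φ=135°, α=330°
  cosα=0.8660 sinα=-0.5000 | (2,2) | tMaxX 0.3002 tMaxY 1.5800 | tΔX 1.1547 tΔY 2.0000
    t=0.3002 [x] (3,2)
    t=1.4549 [x] (4,2)
    t=1.5800 [y] (4,1)
    t=2.6096 [x] (5,1)
    t=3.5800 [y] (5,0) — stop
  → r_4 = 3.5800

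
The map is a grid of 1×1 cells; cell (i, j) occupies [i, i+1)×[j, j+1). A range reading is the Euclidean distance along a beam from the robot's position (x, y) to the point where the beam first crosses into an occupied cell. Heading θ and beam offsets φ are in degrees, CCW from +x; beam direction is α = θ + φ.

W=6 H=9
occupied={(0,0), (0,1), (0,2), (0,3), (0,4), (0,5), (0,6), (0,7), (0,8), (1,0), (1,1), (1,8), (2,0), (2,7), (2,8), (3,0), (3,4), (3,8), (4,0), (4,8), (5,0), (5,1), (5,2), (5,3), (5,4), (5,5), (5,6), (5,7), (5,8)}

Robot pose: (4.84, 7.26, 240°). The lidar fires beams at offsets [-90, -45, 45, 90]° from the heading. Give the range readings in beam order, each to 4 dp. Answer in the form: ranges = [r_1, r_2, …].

beam 1: φ=-90°, α=150°
  direction (-0.8660, 0.5000); cell (4,7); t to first gridline: x 0.9699, y 1.4800 (then +1.1547 / +2.0000)
    (3,7) via x @ 0.9699
    (3,8) via y @ 1.4800  # hit
  → r_1 = 1.4800
beam 2: φ=-45°, α=195°
  direction (-0.9659, -0.2588); cell (4,7); t to first gridline: x 0.8696, y 1.0046 (then +1.0353 / +3.8637)
    (3,7) via x @ 0.8696
    (3,6) via y @ 1.0046
    (2,6) via x @ 1.9049
    (1,6) via x @ 2.9402
    (0,6) via x @ 3.9755  # hit
  → r_2 = 3.9755
beam 3: φ=45°, α=285°
  direction (0.2588, -0.9659); cell (4,7); t to first gridline: x 0.6182, y 0.2692 (then +3.8637 / +1.0353)
    (4,6) via y @ 0.2692
    (5,6) via x @ 0.6182  # hit
  → r_3 = 0.6182
beam 4: φ=90°, α=330°
  direction (0.8660, -0.5000); cell (4,7); t to first gridline: x 0.1848, y 0.5200 (then +1.1547 / +2.0000)
    (5,7) via x @ 0.1848  # hit
  → r_4 = 0.1848

ranges = [1.4800, 3.9755, 0.6182, 0.1848]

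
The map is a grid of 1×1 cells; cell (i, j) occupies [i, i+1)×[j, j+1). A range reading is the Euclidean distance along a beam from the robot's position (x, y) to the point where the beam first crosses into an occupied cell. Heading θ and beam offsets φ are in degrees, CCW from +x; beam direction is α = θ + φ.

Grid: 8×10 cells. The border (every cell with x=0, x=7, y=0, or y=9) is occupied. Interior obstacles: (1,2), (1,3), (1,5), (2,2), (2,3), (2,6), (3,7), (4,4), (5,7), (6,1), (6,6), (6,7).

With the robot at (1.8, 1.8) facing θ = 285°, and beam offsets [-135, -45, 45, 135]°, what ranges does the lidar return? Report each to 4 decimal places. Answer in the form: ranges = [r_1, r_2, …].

ranges = [0.4000, 0.9238, 1.6000, 0.2309]

beam 1: φ=-135°, α=150°
  cosα=-0.8660 sinα=0.5000 | (1,1) | tMaxX 0.9238 tMaxY 0.4000 | tΔX 1.1547 tΔY 2.0000
    t=0.4000 [y] (1,2) — stop
  → r_1 = 0.4000
beam 2: φ=-45°, α=240°
  cosα=-0.5000 sinα=-0.8660 | (1,1) | tMaxX 1.6000 tMaxY 0.9238 | tΔX 2.0000 tΔY 1.1547
    t=0.9238 [y] (1,0) — stop
  → r_2 = 0.9238
beam 3: φ=45°, α=330°
  cosα=0.8660 sinα=-0.5000 | (1,1) | tMaxX 0.2309 tMaxY 1.6000 | tΔX 1.1547 tΔY 2.0000
    t=0.2309 [x] (2,1)
    t=1.3856 [x] (3,1)
    t=1.6000 [y] (3,0) — stop
  → r_3 = 1.6000
beam 4: φ=135°, α=60°
  cosα=0.5000 sinα=0.8660 | (1,1) | tMaxX 0.4000 tMaxY 0.2309 | tΔX 2.0000 tΔY 1.1547
    t=0.2309 [y] (1,2) — stop
  → r_4 = 0.2309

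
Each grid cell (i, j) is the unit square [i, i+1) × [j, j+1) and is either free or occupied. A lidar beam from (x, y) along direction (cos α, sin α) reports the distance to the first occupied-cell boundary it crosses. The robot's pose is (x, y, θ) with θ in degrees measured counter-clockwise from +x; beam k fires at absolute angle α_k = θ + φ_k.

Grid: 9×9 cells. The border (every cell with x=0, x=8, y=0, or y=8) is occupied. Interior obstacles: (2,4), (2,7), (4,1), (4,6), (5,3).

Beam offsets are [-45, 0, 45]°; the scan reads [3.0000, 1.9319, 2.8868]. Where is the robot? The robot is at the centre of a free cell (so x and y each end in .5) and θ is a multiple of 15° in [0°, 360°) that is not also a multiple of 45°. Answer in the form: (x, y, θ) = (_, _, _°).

Enumerate (i+0.5, j+0.5, θ) over the 44 free cells and 16 admissible headings. For each, cast all 3 beams and compare to the given ranges.
  (1.5, 1.5, 30°): beam 1 = 1.9319 ≠ 3.0000 ✗
  (3.5, 5.5, 345°): beam 1 = 5.1962 ≠ 3.0000 ✗
  (6.5, 1.5, 300°): beam 1 = 0.5176 ≠ 3.0000 ✗
  …
  (2.5, 5.5, 15°): r_1=3.0000, r_2=1.9319, r_3=2.8868 — all match ✓
Unique over the lattice → pose = (2.5, 5.5, 15°).

(x, y, θ) = (2.5, 5.5, 15°)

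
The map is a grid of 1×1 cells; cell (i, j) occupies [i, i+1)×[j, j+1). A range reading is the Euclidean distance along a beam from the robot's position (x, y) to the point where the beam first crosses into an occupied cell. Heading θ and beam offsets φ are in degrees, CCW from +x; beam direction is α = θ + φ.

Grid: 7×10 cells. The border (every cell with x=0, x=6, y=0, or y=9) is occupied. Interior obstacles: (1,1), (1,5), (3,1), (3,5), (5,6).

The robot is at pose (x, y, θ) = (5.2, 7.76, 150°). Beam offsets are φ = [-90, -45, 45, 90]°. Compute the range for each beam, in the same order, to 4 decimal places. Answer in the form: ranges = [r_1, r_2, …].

beam 1: φ=-90°, α=60°
  cosα=0.5000 sinα=0.8660 | (5,7) | tMaxX 1.6000 tMaxY 0.2771 | tΔX 2.0000 tΔY 1.1547
    t=0.2771 [y] (5,8)
    t=1.4318 [y] (5,9) — stop
  → r_1 = 1.4318
beam 2: φ=-45°, α=105°
  cosα=-0.2588 sinα=0.9659 | (5,7) | tMaxX 0.7727 tMaxY 0.2485 | tΔX 3.8637 tΔY 1.0353
    t=0.2485 [y] (5,8)
    t=0.7727 [x] (4,8)
    t=1.2837 [y] (4,9) — stop
  → r_2 = 1.2837
beam 3: φ=45°, α=195°
  cosα=-0.9659 sinα=-0.2588 | (5,7) | tMaxX 0.2071 tMaxY 2.9364 | tΔX 1.0353 tΔY 3.8637
    t=0.2071 [x] (4,7)
    t=1.2423 [x] (3,7)
    t=2.2776 [x] (2,7)
    t=2.9364 [y] (2,6)
    t=3.3129 [x] (1,6)
    t=4.3482 [x] (0,6) — stop
  → r_3 = 4.3482
beam 4: φ=90°, α=240°
  cosα=-0.5000 sinα=-0.8660 | (5,7) | tMaxX 0.4000 tMaxY 0.8776 | tΔX 2.0000 tΔY 1.1547
    t=0.4000 [x] (4,7)
    t=0.8776 [y] (4,6)
    t=2.0323 [y] (4,5)
    t=2.4000 [x] (3,5) — stop
  → r_4 = 2.4000

ranges = [1.4318, 1.2837, 4.3482, 2.4000]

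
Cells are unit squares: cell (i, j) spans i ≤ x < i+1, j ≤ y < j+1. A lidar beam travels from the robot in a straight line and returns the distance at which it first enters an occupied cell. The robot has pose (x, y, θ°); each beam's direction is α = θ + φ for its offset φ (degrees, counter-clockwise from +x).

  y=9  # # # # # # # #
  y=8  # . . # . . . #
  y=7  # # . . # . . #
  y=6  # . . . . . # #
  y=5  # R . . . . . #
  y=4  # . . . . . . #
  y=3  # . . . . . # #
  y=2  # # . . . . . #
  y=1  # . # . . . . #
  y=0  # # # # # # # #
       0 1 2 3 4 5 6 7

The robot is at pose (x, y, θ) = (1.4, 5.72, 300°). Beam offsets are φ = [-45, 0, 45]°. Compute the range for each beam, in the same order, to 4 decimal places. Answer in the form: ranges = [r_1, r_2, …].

beam 1: φ=-45°, α=255°
  cosα=-0.2588 sinα=-0.9659 | (1,5) | tMaxX 1.5455 tMaxY 0.7454 | tΔX 3.8637 tΔY 1.0353
    t=0.7454 [y] (1,4)
    t=1.5455 [x] (0,4) — stop
  → r_1 = 1.5455
beam 2: φ=0°, α=300°
  cosα=0.5000 sinα=-0.8660 | (1,5) | tMaxX 1.2000 tMaxY 0.8314 | tΔX 2.0000 tΔY 1.1547
    t=0.8314 [y] (1,4)
    t=1.2000 [x] (2,4)
    t=1.9861 [y] (2,3)
    t=3.1408 [y] (2,2)
    t=3.2000 [x] (3,2)
    t=4.2955 [y] (3,1)
    t=5.2000 [x] (4,1)
    t=5.4502 [y] (4,0) — stop
  → r_2 = 5.4502
beam 3: φ=45°, α=345°
  cosα=0.9659 sinα=-0.2588 | (1,5) | tMaxX 0.6212 tMaxY 2.7819 | tΔX 1.0353 tΔY 3.8637
    t=0.6212 [x] (2,5)
    t=1.6564 [x] (3,5)
    t=2.6917 [x] (4,5)
    t=2.7819 [y] (4,4)
    t=3.7270 [x] (5,4)
    t=4.7623 [x] (6,4)
    t=5.7975 [x] (7,4) — stop
  → r_3 = 5.7975

ranges = [1.5455, 5.4502, 5.7975]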